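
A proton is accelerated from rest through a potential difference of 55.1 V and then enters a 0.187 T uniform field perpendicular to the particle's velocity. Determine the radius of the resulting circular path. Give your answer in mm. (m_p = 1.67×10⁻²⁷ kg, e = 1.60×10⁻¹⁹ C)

r ≈ 5.74 mm

The kinetic energy gained is K = qV = (1×1.60×10^-19)(55.1) = 8.82×10^-18 J.
v = √(2K/m) = 1.03×10^5 m/s.
r = mv/(qB) = (1.67×10^-27)(1.03×10^5) / [(1×1.60×10^-19)(0.187)] = 5.74×10^-3 m.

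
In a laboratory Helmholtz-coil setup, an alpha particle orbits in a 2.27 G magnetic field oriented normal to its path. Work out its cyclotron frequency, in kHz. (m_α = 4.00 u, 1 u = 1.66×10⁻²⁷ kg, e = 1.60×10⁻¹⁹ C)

f ≈ 1.74 kHz

f = qB/(2πm) = (2×1.60×10^-19)(2.27×10^-4) / [2π(6.64×10^-27)] = 1740 Hz.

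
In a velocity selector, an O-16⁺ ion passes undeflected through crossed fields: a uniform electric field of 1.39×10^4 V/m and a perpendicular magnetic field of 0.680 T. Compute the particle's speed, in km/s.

v ≈ 20.4 km/s

For zero net force, qE = qvB, so v = E/B.
v = (1.39×10^4) / (0.680) = 2.04×10^4 m/s.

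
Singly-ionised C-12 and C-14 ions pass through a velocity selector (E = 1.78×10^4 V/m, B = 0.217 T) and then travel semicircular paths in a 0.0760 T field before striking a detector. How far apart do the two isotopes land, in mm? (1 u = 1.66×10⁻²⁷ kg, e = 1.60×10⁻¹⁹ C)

Δd ≈ 44.8 mm

Both emerge at v = E/B₁ = 8.20×10^4 m/s.
r = mv/(qB₂), so r₁ = 0.1344 m and r₂ = 0.1568 m, giving Δr = 0.0224 m.
After a semicircle each ion lands a diameter 2r from the entry slit, so the separation is 2Δr = 0.0448 m.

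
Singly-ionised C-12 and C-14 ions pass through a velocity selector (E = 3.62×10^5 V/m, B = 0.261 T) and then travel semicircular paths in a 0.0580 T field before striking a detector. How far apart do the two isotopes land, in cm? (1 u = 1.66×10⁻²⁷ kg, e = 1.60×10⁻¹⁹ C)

Both emerge at v = E/B₁ = 1.39×10^6 m/s.
r = mv/(qB₂), so r₁ = 2.977 m and r₂ = 3.473 m, giving Δr = 0.496 m.
After a semicircle each ion lands a diameter 2r from the entry slit, so the separation is 2Δr = 0.992 m.

Δd ≈ 99.2 cm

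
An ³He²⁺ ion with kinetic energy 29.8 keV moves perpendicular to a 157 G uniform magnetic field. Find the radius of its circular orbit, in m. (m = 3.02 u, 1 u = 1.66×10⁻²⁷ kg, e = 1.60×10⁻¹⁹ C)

r ≈ 1.38 m

Convert the energy: K = 29.8 keV = 4.77×10^-15 J.
v = √(2K/m) = √(2·4.77×10^-15/5.01×10^-27) = 1.38×10^6 m/s.
r = mv/(qB) = (5.01×10^-27)(1.38×10^6) / [(2×1.60×10^-19)(0.0157)] = 1.38 m.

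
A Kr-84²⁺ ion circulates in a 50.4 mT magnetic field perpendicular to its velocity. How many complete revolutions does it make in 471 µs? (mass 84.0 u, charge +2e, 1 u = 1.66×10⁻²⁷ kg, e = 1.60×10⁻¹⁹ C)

T = 2πm/(qB) = 2π(1.3944×10^-25) / [(2×1.60×10^-19)(0.0504)] = 5.4323×10^-5 s.
N = t/T = 4.71×10^-4 / 5.4323×10^-5 ≈ 8.67, so 8 complete revolutions.

N = 8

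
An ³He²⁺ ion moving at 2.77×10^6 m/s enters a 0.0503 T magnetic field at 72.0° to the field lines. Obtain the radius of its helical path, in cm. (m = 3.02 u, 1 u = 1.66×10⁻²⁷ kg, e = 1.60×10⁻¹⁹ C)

r ≈ 82.1 cm

Only the perpendicular component v⊥ = v sin72.0° = 2.63×10^6 m/s is bent by the field.
r = m v⊥ /(qB) = (5.01×10^-27)(2.63×10^6) / [(2×1.60×10^-19)(0.0503)] = 0.821 m.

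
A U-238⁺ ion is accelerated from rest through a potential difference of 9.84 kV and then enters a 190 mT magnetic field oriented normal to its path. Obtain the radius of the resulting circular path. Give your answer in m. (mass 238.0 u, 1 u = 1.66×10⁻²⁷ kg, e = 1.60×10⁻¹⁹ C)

The kinetic energy gained is K = qV = (1×1.60×10^-19)(9840) = 1.57×10^-15 J.
v = √(2K/m) = 8.93×10^4 m/s.
r = mv/(qB) = (3.95×10^-25)(8.93×10^4) / [(1×1.60×10^-19)(0.190)] = 1.16 m.

r ≈ 1.16 m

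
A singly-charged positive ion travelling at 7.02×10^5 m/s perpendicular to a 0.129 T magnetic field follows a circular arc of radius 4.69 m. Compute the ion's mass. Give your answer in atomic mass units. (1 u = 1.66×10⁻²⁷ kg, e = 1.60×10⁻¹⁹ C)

qvB = mv²/r ⇒ m = qBr/v.
m = (1×1.60×10^-19)(0.129)(4.69) / (7.02×10^5) = 1.38×10^-25 kg = 83.1 u.

m ≈ 83.1 u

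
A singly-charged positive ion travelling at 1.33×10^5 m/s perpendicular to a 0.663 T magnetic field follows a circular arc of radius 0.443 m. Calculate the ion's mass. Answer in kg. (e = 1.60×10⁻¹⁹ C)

m ≈ 3.53×10^-25 kg

qvB = mv²/r ⇒ m = qBr/v.
m = (1×1.60×10^-19)(0.663)(0.443) / (1.33×10^5) = 3.53×10^-25 kg.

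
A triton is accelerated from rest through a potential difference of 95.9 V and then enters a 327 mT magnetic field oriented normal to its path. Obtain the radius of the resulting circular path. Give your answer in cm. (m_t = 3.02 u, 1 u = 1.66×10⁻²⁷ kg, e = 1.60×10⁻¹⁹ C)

The kinetic energy gained is K = qV = (1×1.60×10^-19)(95.9) = 1.53×10^-17 J.
v = √(2K/m) = 7.82×10^4 m/s.
r = mv/(qB) = (5.01×10^-27)(7.82×10^4) / [(1×1.60×10^-19)(0.327)] = 7.50×10^-3 m.

r ≈ 0.750 cm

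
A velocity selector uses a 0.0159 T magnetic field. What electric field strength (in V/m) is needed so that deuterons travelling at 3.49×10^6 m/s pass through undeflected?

qE = qvB ⇒ E = vB = (3.49×10^6)(0.0159) = 5.55×10^4 V/m.

E ≈ 5.55×10^4 V/m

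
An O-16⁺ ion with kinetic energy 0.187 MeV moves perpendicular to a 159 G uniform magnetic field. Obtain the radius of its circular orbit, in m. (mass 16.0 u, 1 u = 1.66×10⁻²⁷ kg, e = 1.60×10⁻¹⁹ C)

Convert the energy: K = 0.187 MeV = 2.99×10^-14 J.
v = √(2K/m) = √(2·2.99×10^-14/2.66×10^-26) = 1.50×10^6 m/s.
r = mv/(qB) = (2.66×10^-26)(1.50×10^6) / [(1×1.60×10^-19)(0.0159)] = 15.7 m.

r ≈ 15.7 m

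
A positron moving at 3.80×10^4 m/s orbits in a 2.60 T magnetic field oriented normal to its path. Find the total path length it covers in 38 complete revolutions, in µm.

r = mv/(qB) = 8.32×10^-8 m, so one revolution covers 2πr = 5.23×10^-7 m.
In 38 revolutions: L = 38·2πr = 1.99×10^-5 m.

L ≈ 19.9 µm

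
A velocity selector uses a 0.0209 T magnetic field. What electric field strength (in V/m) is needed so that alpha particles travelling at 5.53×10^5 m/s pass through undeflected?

E ≈ 1.16×10^4 V/m

qE = qvB ⇒ E = vB = (5.53×10^5)(0.0209) = 1.16×10^4 V/m.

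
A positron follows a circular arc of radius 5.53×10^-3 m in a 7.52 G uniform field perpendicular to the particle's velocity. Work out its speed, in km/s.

v ≈ 730 km/s

From qvB = mv²/r, v = qBr/m.
v = (1×1.60×10^-19)(7.52×10^-4)(5.53×10^-3) / (9.11×10^-31) = 7.30×10^5 m/s.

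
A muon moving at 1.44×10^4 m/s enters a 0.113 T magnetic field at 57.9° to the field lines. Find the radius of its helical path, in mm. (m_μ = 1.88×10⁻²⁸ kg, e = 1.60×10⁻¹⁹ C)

r ≈ 0.127 mm

Only the perpendicular component v⊥ = v sin57.9° = 1.22×10^4 m/s is bent by the field.
r = m v⊥ /(qB) = (1.88×10^-28)(1.22×10^4) / [(1×1.60×10^-19)(0.113)] = 1.27×10^-4 m.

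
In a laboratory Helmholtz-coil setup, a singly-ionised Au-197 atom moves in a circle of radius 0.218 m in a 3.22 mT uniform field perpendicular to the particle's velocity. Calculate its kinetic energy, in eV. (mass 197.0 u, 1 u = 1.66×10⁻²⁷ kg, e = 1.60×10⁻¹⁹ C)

v = qBr/m = (1×1.60×10^-19)(3.22×10^-3)(0.218) / (3.27×10^-25) = 343 m/s.
K = ½mv² = 0.5·(3.27×10^-25)·(343)² = 1.93×10^-20 J = 0.121 eV.

K ≈ 0.121 eV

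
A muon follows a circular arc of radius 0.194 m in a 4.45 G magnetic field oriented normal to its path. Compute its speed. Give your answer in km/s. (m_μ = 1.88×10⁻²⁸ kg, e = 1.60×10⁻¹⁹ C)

From qvB = mv²/r, v = qBr/m.
v = (1×1.60×10^-19)(4.45×10^-4)(0.194) / (1.88×10^-28) = 7.35×10^4 m/s.

v ≈ 73.5 km/s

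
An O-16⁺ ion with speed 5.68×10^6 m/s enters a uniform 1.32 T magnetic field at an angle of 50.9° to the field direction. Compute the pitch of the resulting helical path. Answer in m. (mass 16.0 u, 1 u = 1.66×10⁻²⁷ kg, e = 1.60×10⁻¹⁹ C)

pitch ≈ 2.83 m

The velocity component along B is v∥ = v cos50.9° = 3.58×10^6 m/s.
The cyclotron period T = 2πm/(qB) = 7.90×10^-7 s is set by m, q, B alone.
Pitch = v∥·T = (3.58×10^6)(7.90×10^-7) = 2.83 m.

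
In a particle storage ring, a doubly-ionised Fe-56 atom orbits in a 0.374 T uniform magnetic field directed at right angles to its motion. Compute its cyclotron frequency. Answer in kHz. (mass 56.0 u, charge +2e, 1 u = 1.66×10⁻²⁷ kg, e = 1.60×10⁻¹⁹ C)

f = qB/(2πm) = (2×1.60×10^-19)(0.374) / [2π(9.30×10^-26)] = 2.05×10^5 Hz.

f ≈ 205 kHz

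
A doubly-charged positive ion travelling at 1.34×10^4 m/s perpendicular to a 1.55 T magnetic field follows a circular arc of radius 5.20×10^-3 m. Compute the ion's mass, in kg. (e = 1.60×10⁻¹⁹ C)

m ≈ 1.92×10^-25 kg

qvB = mv²/r ⇒ m = qBr/v.
m = (2×1.60×10^-19)(1.55)(5.20×10^-3) / (1.34×10^4) = 1.92×10^-25 kg.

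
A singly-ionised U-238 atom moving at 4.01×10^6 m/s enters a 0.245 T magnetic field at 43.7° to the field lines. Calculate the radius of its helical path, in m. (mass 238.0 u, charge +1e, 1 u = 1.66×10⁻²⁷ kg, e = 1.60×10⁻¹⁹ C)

Only the perpendicular component v⊥ = v sin43.7° = 2.77×10^6 m/s is bent by the field.
r = m v⊥ /(qB) = (3.95×10^-25)(2.77×10^6) / [(1×1.60×10^-19)(0.245)] = 27.9 m.

r ≈ 27.9 m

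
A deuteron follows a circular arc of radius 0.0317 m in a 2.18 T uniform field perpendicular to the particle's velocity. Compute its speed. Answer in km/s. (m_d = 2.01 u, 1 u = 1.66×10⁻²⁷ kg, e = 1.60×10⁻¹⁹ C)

v ≈ 3310 km/s

From qvB = mv²/r, v = qBr/m.
v = (1×1.60×10^-19)(2.18)(0.0317) / (3.34×10^-27) = 3.31×10^6 m/s.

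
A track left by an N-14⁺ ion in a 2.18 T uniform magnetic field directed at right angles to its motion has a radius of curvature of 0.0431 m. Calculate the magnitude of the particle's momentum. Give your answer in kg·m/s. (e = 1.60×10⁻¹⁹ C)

p ≈ 1.50×10^-20 kg·m/s

Since qvB = mv²/r, the momentum p = mv = qBr.
p = (1×1.60×10^-19)(2.18)(0.0431) = 1.50×10^-20 kg·m/s.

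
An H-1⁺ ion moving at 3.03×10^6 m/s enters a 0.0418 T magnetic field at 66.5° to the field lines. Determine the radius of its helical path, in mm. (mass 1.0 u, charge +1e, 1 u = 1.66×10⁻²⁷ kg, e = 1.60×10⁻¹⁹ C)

r ≈ 690 mm

Only the perpendicular component v⊥ = v sin66.5° = 2.78×10^6 m/s is bent by the field.
r = m v⊥ /(qB) = (1.66×10^-27)(2.78×10^6) / [(1×1.60×10^-19)(0.0418)] = 0.690 m.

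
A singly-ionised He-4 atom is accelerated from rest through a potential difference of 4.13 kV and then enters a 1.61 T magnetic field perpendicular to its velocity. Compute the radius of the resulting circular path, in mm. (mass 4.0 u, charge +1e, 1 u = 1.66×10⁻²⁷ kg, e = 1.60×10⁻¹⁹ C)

The kinetic energy gained is K = qV = (1×1.60×10^-19)(4130) = 6.61×10^-16 J.
v = √(2K/m) = 4.46×10^5 m/s.
r = mv/(qB) = (6.64×10^-27)(4.46×10^5) / [(1×1.60×10^-19)(1.61)] = 0.0115 m.

r ≈ 11.5 mm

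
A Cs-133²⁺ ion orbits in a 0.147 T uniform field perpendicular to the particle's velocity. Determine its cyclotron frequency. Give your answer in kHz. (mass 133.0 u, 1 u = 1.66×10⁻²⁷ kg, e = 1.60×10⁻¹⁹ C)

f ≈ 33.9 kHz

f = qB/(2πm) = (2×1.60×10^-19)(0.147) / [2π(2.21×10^-25)] = 3.39×10^4 Hz.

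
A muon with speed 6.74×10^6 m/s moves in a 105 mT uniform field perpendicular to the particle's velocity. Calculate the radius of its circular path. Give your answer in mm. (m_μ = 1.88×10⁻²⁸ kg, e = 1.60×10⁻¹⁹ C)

r ≈ 75.4 mm

The magnetic force provides the centripetal force: qvB = mv²/r, so r = mv/(qB).
r = (1.88×10^-28 kg)(6.74×10^6 m/s) / [(1×1.60×10^-19 C)(0.105 T)] = 0.0754 m.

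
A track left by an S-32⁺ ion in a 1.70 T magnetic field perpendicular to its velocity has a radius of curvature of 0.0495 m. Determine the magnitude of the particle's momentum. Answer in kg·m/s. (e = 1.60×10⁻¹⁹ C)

p ≈ 1.35×10^-20 kg·m/s

Since qvB = mv²/r, the momentum p = mv = qBr.
p = (1×1.60×10^-19)(1.70)(0.0495) = 1.35×10^-20 kg·m/s.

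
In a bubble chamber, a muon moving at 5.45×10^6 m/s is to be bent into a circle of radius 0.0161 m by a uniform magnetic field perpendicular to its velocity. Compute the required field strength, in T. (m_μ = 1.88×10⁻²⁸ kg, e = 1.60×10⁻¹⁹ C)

B ≈ 0.398 T

qvB = mv²/r gives B = mv/(qr).
B = (1.88×10^-28)(5.45×10^6) / [(1×1.60×10^-19)(0.0161)] = 0.398 T.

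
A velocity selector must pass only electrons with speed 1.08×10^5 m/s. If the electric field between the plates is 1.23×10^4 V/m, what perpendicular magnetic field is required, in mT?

B ≈ 114 mT

qE = qvB ⇒ B = E/v = (1.23×10^4) / (1.08×10^5) = 0.114 T.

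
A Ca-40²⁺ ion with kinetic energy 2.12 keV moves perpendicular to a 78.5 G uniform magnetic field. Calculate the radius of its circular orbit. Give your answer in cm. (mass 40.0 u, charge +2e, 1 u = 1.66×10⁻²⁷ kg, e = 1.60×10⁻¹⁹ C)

r ≈ 267 cm

Convert the energy: K = 2.12 keV = 3.39×10^-16 J.
v = √(2K/m) = √(2·3.39×10^-16/6.64×10^-26) = 1.01×10^5 m/s.
r = mv/(qB) = (6.64×10^-26)(1.01×10^5) / [(2×1.60×10^-19)(7.85×10^-3)] = 2.67 m.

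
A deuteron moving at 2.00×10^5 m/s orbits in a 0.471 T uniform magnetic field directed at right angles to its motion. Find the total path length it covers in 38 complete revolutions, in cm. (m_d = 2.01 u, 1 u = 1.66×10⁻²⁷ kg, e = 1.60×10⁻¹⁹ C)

r = mv/(qB) = 8.86×10^-3 m, so one revolution covers 2πr = 0.0556 m.
In 38 revolutions: L = 38·2πr = 2.11 m.

L ≈ 211 cm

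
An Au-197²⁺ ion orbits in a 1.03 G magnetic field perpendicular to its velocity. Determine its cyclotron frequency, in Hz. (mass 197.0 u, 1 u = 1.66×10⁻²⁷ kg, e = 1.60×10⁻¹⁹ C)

f = qB/(2πm) = (2×1.60×10^-19)(1.03×10^-4) / [2π(3.27×10^-25)] = 16.0 Hz.

f ≈ 16.0 Hz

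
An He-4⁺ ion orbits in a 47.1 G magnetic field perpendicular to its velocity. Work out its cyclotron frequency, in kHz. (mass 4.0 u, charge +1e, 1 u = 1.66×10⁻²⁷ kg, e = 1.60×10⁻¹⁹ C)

f ≈ 18.1 kHz

f = qB/(2πm) = (1×1.60×10^-19)(4.71×10^-3) / [2π(6.64×10^-27)] = 1.81×10^4 Hz.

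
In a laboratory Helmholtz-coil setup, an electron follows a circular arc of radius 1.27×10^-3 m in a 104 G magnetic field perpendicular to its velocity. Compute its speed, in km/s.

From qvB = mv²/r, v = qBr/m.
v = (1×1.60×10^-19)(0.0104)(1.27×10^-3) / (9.11×10^-31) = 2.32×10^6 m/s.

v ≈ 2320 km/s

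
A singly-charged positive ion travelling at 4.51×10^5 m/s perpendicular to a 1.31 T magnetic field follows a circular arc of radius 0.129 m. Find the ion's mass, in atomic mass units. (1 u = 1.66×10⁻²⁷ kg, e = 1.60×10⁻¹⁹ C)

m ≈ 36.1 u

qvB = mv²/r ⇒ m = qBr/v.
m = (1×1.60×10^-19)(1.31)(0.129) / (4.51×10^5) = 6.00×10^-26 kg = 36.1 u.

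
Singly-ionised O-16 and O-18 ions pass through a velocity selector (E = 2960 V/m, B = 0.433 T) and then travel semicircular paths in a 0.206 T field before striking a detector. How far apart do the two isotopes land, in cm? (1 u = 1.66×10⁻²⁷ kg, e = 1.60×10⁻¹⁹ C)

Both emerge at v = E/B₁ = 6840 m/s.
r = mv/(qB₂), so r₁ = 5.509×10^-3 m and r₂ = 6.197×10^-3 m, giving Δr = 6.89×10^-4 m.
After a semicircle each ion lands a diameter 2r from the entry slit, so the separation is 2Δr = 1.38×10^-3 m.

Δd ≈ 0.138 cm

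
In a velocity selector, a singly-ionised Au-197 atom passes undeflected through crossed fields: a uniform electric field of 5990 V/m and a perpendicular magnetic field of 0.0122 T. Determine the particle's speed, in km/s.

v ≈ 491 km/s

For zero net force, qE = qvB, so v = E/B.
v = (5990) / (0.0122) = 4.91×10^5 m/s.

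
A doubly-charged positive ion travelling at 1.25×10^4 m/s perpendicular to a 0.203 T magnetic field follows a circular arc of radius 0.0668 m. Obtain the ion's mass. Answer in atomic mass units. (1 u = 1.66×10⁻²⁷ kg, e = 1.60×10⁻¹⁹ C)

m ≈ 209 u

qvB = mv²/r ⇒ m = qBr/v.
m = (2×1.60×10^-19)(0.203)(0.0668) / (1.25×10^4) = 3.47×10^-25 kg = 209 u.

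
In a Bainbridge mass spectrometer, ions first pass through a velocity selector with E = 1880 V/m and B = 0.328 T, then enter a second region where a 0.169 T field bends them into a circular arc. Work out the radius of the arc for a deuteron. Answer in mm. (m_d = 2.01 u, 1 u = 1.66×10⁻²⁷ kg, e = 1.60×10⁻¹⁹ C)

r ≈ 0.707 mm

The selector passes v = E/B = 1880/0.328 = 5730 m/s.
In the deflection region, r = mv/(qB₂) = (3.34×10^-27)(5730) / [(1×1.60×10^-19)(0.169)] = 7.07×10^-4 m.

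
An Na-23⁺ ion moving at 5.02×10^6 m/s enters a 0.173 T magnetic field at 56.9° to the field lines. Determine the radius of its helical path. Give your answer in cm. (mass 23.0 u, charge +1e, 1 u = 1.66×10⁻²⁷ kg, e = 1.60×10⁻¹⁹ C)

Only the perpendicular component v⊥ = v sin56.9° = 4.21×10^6 m/s is bent by the field.
r = m v⊥ /(qB) = (3.82×10^-26)(4.21×10^6) / [(1×1.60×10^-19)(0.173)] = 5.80 m.

r ≈ 580 cm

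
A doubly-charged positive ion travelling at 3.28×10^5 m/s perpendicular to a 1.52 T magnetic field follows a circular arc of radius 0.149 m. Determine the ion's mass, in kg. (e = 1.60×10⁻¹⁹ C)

qvB = mv²/r ⇒ m = qBr/v.
m = (2×1.60×10^-19)(1.52)(0.149) / (3.28×10^5) = 2.21×10^-25 kg.

m ≈ 2.21×10^-25 kg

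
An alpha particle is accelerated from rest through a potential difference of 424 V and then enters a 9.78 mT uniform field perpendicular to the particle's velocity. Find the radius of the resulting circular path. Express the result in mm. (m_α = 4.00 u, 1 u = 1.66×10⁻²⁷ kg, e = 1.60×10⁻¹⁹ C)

r ≈ 429 mm

The kinetic energy gained is K = qV = (2×1.60×10^-19)(424) = 1.36×10^-16 J.
v = √(2K/m) = 2.02×10^5 m/s.
r = mv/(qB) = (6.64×10^-27)(2.02×10^5) / [(2×1.60×10^-19)(9.78×10^-3)] = 0.429 m.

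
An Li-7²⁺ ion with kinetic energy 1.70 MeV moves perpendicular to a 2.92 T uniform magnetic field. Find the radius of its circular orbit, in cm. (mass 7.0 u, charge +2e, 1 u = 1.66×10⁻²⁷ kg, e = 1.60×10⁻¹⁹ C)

r ≈ 8.51 cm

Convert the energy: K = 1.70 MeV = 2.72×10^-13 J.
v = √(2K/m) = √(2·2.72×10^-13/1.16×10^-26) = 6.84×10^6 m/s.
r = mv/(qB) = (1.16×10^-26)(6.84×10^6) / [(2×1.60×10^-19)(2.92)] = 0.0851 m.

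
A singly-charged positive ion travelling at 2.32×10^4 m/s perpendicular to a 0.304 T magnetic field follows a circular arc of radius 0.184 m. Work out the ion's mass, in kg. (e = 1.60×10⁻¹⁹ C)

m ≈ 3.86×10^-25 kg

qvB = mv²/r ⇒ m = qBr/v.
m = (1×1.60×10^-19)(0.304)(0.184) / (2.32×10^4) = 3.86×10^-25 kg.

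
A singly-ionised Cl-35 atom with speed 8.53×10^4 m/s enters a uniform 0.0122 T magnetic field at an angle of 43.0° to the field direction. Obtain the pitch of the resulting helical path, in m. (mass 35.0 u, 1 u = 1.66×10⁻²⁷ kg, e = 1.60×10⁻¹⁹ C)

The velocity component along B is v∥ = v cos43.0° = 6.24×10^4 m/s.
The cyclotron period T = 2πm/(qB) = 1.87×10^-4 s is set by m, q, B alone.
Pitch = v∥·T = (6.24×10^4)(1.87×10^-4) = 11.7 m.

pitch ≈ 11.7 m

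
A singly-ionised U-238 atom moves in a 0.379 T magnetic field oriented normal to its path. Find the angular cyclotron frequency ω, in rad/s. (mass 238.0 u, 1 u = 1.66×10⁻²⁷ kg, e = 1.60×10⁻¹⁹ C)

ω ≈ 1.53×10^5 rad/s

ω = qB/m = (1×1.60×10^-19)(0.379) / (3.95×10^-25) = 1.53×10^5 rad/s.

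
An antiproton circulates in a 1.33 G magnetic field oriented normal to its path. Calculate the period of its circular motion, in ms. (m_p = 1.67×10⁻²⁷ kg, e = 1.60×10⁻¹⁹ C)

The cyclotron period is independent of speed: T = 2πm/(qB).
T = 2π(1.67×10^-27) / [(1×1.60×10^-19)(1.33×10^-4)] = 4.93×10^-4 s.

T ≈ 0.493 ms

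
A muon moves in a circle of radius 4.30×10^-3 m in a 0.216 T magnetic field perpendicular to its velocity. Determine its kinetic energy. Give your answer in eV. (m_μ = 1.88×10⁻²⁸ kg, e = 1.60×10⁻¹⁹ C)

K ≈ 367 eV

v = qBr/m = (1×1.60×10^-19)(0.216)(4.30×10^-3) / (1.88×10^-28) = 7.90×10^5 m/s.
K = ½mv² = 0.5·(1.88×10^-28)·(7.90×10^5)² = 5.87×10^-17 J = 367 eV.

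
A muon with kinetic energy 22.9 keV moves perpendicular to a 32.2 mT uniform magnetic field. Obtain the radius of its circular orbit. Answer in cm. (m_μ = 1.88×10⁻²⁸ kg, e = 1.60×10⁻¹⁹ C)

r ≈ 22.8 cm

Convert the energy: K = 22.9 keV = 3.66×10^-15 J.
v = √(2K/m) = √(2·3.66×10^-15/1.88×10^-28) = 6.24×10^6 m/s.
r = mv/(qB) = (1.88×10^-28)(6.24×10^6) / [(1×1.60×10^-19)(0.0322)] = 0.228 m.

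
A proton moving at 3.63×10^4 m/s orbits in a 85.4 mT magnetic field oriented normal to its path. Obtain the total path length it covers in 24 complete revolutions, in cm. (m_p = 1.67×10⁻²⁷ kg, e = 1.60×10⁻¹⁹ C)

r = mv/(qB) = 4.44×10^-3 m, so one revolution covers 2πr = 0.0279 m.
In 24 revolutions: L = 24·2πr = 0.669 m.

L ≈ 66.9 cm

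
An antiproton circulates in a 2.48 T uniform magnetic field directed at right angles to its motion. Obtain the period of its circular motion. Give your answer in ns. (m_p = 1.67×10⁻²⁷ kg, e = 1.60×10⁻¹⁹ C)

T ≈ 26.4 ns

The cyclotron period is independent of speed: T = 2πm/(qB).
T = 2π(1.67×10^-27) / [(1×1.60×10^-19)(2.48)] = 2.64×10^-8 s.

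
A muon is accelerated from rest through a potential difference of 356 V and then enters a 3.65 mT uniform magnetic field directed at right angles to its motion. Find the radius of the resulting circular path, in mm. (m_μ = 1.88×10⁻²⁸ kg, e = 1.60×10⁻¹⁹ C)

r ≈ 251 mm

The kinetic energy gained is K = qV = (1×1.60×10^-19)(356) = 5.70×10^-17 J.
v = √(2K/m) = 7.78×10^5 m/s.
r = mv/(qB) = (1.88×10^-28)(7.78×10^5) / [(1×1.60×10^-19)(3.65×10^-3)] = 0.251 m.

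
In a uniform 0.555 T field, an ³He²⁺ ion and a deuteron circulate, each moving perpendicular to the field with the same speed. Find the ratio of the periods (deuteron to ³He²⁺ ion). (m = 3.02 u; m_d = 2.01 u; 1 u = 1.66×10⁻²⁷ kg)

ratio ≈ 1.33

T = 2πm/(qB) is independent of speed, so T₂/T₁ = (m₂/q₂)/(m₁/q₁).
T_{deuteron}/T_{³He²⁺ ion} = (3.34×10^-27/1e) / (5.01×10^-27/2e) = 1.33.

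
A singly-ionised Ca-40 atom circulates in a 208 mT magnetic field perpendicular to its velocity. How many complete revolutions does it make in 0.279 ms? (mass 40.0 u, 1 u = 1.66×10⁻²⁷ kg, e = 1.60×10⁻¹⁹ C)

T = 2πm/(qB) = 2π(6.64×10^-26) / [(1×1.60×10^-19)(0.208)] = 1.2536×10^-5 s.
N = t/T = 2.79×10^-4 / 1.2536×10^-5 ≈ 22.26, so 22 complete revolutions.

N = 22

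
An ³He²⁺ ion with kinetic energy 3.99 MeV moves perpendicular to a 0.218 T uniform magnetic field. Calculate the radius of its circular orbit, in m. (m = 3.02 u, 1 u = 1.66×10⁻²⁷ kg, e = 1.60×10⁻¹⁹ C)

Convert the energy: K = 3.99 MeV = 6.38×10^-13 J.
v = √(2K/m) = √(2·6.38×10^-13/5.01×10^-27) = 1.60×10^7 m/s.
r = mv/(qB) = (5.01×10^-27)(1.60×10^7) / [(2×1.60×10^-19)(0.218)] = 1.15 m.

r ≈ 1.15 m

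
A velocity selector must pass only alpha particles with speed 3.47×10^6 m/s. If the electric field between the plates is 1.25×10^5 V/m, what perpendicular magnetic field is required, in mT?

qE = qvB ⇒ B = E/v = (1.25×10^5) / (3.47×10^6) = 0.0360 T.

B ≈ 36.0 mT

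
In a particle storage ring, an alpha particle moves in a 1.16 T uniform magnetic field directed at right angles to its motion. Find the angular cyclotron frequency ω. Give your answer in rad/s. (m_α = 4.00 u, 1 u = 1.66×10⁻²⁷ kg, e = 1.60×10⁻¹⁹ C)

ω ≈ 5.59×10^7 rad/s

ω = qB/m = (2×1.60×10^-19)(1.16) / (6.64×10^-27) = 5.59×10^7 rad/s.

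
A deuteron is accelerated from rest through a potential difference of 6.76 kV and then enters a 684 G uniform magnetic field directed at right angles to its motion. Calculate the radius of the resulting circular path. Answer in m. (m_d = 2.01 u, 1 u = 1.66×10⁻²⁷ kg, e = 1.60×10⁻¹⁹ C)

The kinetic energy gained is K = qV = (1×1.60×10^-19)(6760) = 1.08×10^-15 J.
v = √(2K/m) = 8.05×10^5 m/s.
r = mv/(qB) = (3.34×10^-27)(8.05×10^5) / [(1×1.60×10^-19)(0.0684)] = 0.245 m.

r ≈ 0.245 m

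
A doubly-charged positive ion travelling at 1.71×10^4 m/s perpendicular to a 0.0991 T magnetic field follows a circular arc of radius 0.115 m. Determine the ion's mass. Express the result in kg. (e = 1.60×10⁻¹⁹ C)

m ≈ 2.13×10^-25 kg

qvB = mv²/r ⇒ m = qBr/v.
m = (2×1.60×10^-19)(0.0991)(0.115) / (1.71×10^4) = 2.13×10^-25 kg.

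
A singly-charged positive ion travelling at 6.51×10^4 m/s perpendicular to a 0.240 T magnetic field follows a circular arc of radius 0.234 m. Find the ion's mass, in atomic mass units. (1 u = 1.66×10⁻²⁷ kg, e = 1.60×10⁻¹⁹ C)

qvB = mv²/r ⇒ m = qBr/v.
m = (1×1.60×10^-19)(0.240)(0.234) / (6.51×10^4) = 1.38×10^-25 kg = 83.1 u.

m ≈ 83.1 u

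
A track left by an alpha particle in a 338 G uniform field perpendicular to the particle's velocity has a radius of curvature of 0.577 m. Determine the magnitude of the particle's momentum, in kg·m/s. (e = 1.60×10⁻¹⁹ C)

Since qvB = mv²/r, the momentum p = mv = qBr.
p = (2×1.60×10^-19)(0.0338)(0.577) = 6.24×10^-21 kg·m/s.

p ≈ 6.24×10^-21 kg·m/s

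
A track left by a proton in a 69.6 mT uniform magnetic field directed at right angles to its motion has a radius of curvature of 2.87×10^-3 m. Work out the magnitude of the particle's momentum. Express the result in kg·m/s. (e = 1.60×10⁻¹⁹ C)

Since qvB = mv²/r, the momentum p = mv = qBr.
p = (1×1.60×10^-19)(0.0696)(2.87×10^-3) = 3.20×10^-23 kg·m/s.

p ≈ 3.20×10^-23 kg·m/s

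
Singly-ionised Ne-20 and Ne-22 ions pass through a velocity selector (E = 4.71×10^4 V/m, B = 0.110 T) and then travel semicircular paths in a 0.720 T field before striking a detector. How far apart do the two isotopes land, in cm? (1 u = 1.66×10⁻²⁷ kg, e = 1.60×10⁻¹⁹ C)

Δd ≈ 2.47 cm

Both emerge at v = E/B₁ = 4.28×10^5 m/s.
r = mv/(qB₂), so r₁ = 0.1234 m and r₂ = 0.1357 m, giving Δr = 0.0123 m.
After a semicircle each ion lands a diameter 2r from the entry slit, so the separation is 2Δr = 0.0247 m.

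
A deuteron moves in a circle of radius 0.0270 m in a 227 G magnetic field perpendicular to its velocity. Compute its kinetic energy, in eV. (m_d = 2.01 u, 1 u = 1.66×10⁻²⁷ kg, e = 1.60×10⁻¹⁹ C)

K ≈ 9.01 eV

v = qBr/m = (1×1.60×10^-19)(0.0227)(0.0270) / (3.34×10^-27) = 2.94×10^4 m/s.
K = ½mv² = 0.5·(3.34×10^-27)·(2.94×10^4)² = 1.44×10^-18 J = 9.01 eV.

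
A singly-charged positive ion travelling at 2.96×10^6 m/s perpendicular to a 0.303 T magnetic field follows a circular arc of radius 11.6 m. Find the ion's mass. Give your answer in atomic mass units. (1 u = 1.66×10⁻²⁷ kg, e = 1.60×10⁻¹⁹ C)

qvB = mv²/r ⇒ m = qBr/v.
m = (1×1.60×10^-19)(0.303)(11.6) / (2.96×10^6) = 1.90×10^-25 kg = 114 u.

m ≈ 114 u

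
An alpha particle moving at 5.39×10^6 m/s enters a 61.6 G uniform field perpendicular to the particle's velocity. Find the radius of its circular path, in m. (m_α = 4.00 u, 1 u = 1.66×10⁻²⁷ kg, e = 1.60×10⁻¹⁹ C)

r ≈ 18.2 m

The magnetic force provides the centripetal force: qvB = mv²/r, so r = mv/(qB).
r = (6.64×10^-27 kg)(5.39×10^6 m/s) / [(2×1.60×10^-19 C)(6.16×10^-3 T)] = 18.2 m.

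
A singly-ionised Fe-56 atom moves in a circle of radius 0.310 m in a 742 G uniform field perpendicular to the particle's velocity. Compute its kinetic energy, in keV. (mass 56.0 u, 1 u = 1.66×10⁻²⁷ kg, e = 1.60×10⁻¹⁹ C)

K ≈ 0.455 keV

v = qBr/m = (1×1.60×10^-19)(0.0742)(0.310) / (9.30×10^-26) = 3.96×10^4 m/s.
K = ½mv² = 0.5·(9.30×10^-26)·(3.96×10^4)² = 7.29×10^-17 J = 0.455 keV.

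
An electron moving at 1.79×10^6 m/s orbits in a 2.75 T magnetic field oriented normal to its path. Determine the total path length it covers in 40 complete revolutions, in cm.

r = mv/(qB) = 3.71×10^-6 m, so one revolution covers 2πr = 2.33×10^-5 m.
In 40 revolutions: L = 40·2πr = 9.31×10^-4 m.

L ≈ 0.0931 cm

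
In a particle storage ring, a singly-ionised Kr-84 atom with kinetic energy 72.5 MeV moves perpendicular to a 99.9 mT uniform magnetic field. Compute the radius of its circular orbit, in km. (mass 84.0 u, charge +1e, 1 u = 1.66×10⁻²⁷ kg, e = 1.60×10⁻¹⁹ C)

r ≈ 0.113 km

Convert the energy: K = 72.5 MeV = 1.16×10^-11 J.
v = √(2K/m) = √(2·1.16×10^-11/1.39×10^-25) = 1.29×10^7 m/s.
r = mv/(qB) = (1.39×10^-25)(1.29×10^7) / [(1×1.60×10^-19)(0.0999)] = 113 m.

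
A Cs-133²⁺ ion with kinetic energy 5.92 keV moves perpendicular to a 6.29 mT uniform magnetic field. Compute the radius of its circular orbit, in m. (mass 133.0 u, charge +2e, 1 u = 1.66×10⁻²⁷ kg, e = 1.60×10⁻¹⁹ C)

Convert the energy: K = 5.92 keV = 9.47×10^-16 J.
v = √(2K/m) = √(2·9.47×10^-16/2.21×10^-25) = 9.26×10^4 m/s.
r = mv/(qB) = (2.21×10^-25)(9.26×10^4) / [(2×1.60×10^-19)(6.29×10^-3)] = 10.2 m.

r ≈ 10.2 m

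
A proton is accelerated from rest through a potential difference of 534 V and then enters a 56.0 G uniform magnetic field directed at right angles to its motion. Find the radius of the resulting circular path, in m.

The kinetic energy gained is K = qV = (1×1.60×10^-19)(534) = 8.54×10^-17 J.
v = √(2K/m) = 3.20×10^5 m/s.
r = mv/(qB) = (1.67×10^-27)(3.20×10^5) / [(1×1.60×10^-19)(5.60×10^-3)] = 0.596 m.

r ≈ 0.596 m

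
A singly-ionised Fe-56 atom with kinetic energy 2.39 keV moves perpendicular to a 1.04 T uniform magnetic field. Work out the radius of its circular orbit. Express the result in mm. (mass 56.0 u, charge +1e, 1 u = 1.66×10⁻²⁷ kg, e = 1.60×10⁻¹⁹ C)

Convert the energy: K = 2.39 keV = 3.82×10^-16 J.
v = √(2K/m) = √(2·3.82×10^-16/9.30×10^-26) = 9.07×10^4 m/s.
r = mv/(qB) = (9.30×10^-26)(9.07×10^4) / [(1×1.60×10^-19)(1.04)] = 0.0507 m.

r ≈ 50.7 mm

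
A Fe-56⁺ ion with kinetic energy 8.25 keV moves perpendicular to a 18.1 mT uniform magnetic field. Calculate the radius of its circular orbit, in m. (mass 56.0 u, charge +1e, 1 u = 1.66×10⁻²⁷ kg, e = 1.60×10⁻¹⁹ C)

Convert the energy: K = 8.25 keV = 1.32×10^-15 J.
v = √(2K/m) = √(2·1.32×10^-15/9.30×10^-26) = 1.69×10^5 m/s.
r = mv/(qB) = (9.30×10^-26)(1.69×10^5) / [(1×1.60×10^-19)(0.0181)] = 5.41 m.

r ≈ 5.41 m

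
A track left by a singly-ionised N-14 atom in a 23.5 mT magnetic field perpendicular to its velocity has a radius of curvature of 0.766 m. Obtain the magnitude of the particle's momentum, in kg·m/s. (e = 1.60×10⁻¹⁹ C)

p ≈ 2.88×10^-21 kg·m/s

Since qvB = mv²/r, the momentum p = mv = qBr.
p = (1×1.60×10^-19)(0.0235)(0.766) = 2.88×10^-21 kg·m/s.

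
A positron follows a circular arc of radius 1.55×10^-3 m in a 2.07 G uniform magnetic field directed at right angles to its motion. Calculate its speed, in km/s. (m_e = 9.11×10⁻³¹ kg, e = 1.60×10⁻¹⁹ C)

v ≈ 56.4 km/s

From qvB = mv²/r, v = qBr/m.
v = (1×1.60×10^-19)(2.07×10^-4)(1.55×10^-3) / (9.11×10^-31) = 5.64×10^4 m/s.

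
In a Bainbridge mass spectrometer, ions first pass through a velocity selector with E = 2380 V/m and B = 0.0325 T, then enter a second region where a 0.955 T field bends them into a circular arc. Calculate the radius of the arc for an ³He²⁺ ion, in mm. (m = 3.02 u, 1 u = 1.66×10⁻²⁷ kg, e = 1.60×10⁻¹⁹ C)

r ≈ 1.20 mm

The selector passes v = E/B = 2380/0.0325 = 7.32×10^4 m/s.
In the deflection region, r = mv/(qB₂) = (5.01×10^-27)(7.32×10^4) / [(2×1.60×10^-19)(0.955)] = 1.20×10^-3 m.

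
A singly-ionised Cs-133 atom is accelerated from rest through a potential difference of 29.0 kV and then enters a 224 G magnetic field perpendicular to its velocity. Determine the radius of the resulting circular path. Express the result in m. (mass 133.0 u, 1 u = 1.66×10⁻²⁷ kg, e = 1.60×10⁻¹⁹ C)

r ≈ 12.6 m

The kinetic energy gained is K = qV = (1×1.60×10^-19)(2.90×10^4) = 4.64×10^-15 J.
v = √(2K/m) = 2.05×10^5 m/s.
r = mv/(qB) = (2.21×10^-25)(2.05×10^5) / [(1×1.60×10^-19)(0.0224)] = 12.6 m.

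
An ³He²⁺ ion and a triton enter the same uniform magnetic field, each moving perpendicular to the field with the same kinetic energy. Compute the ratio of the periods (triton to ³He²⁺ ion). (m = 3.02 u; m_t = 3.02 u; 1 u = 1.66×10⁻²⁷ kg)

T = 2πm/(qB) is independent of speed, so T₂/T₁ = (m₂/q₂)/(m₁/q₁).
T_{triton}/T_{³He²⁺ ion} = (5.01×10^-27/1e) / (5.01×10^-27/2e) = 2.00.

ratio ≈ 2.00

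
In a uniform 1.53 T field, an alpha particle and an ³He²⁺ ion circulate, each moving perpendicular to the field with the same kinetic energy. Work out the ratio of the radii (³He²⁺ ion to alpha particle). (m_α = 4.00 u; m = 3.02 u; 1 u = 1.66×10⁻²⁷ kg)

r = √(2mK)/(qB) ⇒ at equal K, r ∝ √m/q.
r_{³He²⁺ ion}/r_{alpha particle} = 0.869.

ratio ≈ 0.869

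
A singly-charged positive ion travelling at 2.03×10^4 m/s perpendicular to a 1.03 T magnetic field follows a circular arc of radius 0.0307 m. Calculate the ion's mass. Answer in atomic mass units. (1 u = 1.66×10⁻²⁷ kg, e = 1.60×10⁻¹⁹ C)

m ≈ 150 u

qvB = mv²/r ⇒ m = qBr/v.
m = (1×1.60×10^-19)(1.03)(0.0307) / (2.03×10^4) = 2.49×10^-25 kg = 150 u.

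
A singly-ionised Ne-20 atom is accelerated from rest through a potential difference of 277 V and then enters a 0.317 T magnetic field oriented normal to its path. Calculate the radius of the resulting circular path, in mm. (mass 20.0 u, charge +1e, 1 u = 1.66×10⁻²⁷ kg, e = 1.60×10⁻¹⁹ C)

r ≈ 33.8 mm

The kinetic energy gained is K = qV = (1×1.60×10^-19)(277) = 4.43×10^-17 J.
v = √(2K/m) = 5.17×10^4 m/s.
r = mv/(qB) = (3.32×10^-26)(5.17×10^4) / [(1×1.60×10^-19)(0.317)] = 0.0338 m.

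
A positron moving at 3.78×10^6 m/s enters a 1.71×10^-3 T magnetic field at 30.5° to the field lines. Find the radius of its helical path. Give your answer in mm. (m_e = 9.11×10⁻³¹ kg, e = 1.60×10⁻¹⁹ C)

Only the perpendicular component v⊥ = v sin30.5° = 1.92×10^6 m/s is bent by the field.
r = m v⊥ /(qB) = (9.11×10^-31)(1.92×10^6) / [(1×1.60×10^-19)(1.71×10^-3)] = 6.39×10^-3 m.

r ≈ 6.39 mm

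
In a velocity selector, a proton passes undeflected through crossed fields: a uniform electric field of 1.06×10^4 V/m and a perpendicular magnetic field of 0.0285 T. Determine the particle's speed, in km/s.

For zero net force, qE = qvB, so v = E/B.
v = (1.06×10^4) / (0.0285) = 3.72×10^5 m/s.

v ≈ 372 km/s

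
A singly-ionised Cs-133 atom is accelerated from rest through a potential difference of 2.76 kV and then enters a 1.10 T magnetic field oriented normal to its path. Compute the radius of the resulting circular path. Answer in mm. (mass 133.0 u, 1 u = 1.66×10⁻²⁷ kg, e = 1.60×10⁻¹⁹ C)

The kinetic energy gained is K = qV = (1×1.60×10^-19)(2760) = 4.42×10^-16 J.
v = √(2K/m) = 6.32×10^4 m/s.
r = mv/(qB) = (2.21×10^-25)(6.32×10^4) / [(1×1.60×10^-19)(1.10)] = 0.0793 m.

r ≈ 79.3 mm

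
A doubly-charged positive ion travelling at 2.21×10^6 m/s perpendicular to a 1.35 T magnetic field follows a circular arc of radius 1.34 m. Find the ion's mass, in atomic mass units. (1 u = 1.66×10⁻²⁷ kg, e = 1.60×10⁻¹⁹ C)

m ≈ 158 u

qvB = mv²/r ⇒ m = qBr/v.
m = (2×1.60×10^-19)(1.35)(1.34) / (2.21×10^6) = 2.62×10^-25 kg = 158 u.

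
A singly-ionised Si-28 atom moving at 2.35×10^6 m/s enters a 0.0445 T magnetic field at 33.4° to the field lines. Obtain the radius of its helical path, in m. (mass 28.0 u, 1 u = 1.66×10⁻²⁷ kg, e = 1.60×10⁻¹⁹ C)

r ≈ 8.44 m

Only the perpendicular component v⊥ = v sin33.4° = 1.29×10^6 m/s is bent by the field.
r = m v⊥ /(qB) = (4.65×10^-26)(1.29×10^6) / [(1×1.60×10^-19)(0.0445)] = 8.44 m.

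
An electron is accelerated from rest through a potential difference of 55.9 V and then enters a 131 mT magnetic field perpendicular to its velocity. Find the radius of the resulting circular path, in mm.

The kinetic energy gained is K = qV = (1×1.60×10^-19)(55.9) = 8.94×10^-18 J.
v = √(2K/m) = 4.43×10^6 m/s.
r = mv/(qB) = (9.11×10^-31)(4.43×10^6) / [(1×1.60×10^-19)(0.131)] = 1.93×10^-4 m.

r ≈ 0.193 mm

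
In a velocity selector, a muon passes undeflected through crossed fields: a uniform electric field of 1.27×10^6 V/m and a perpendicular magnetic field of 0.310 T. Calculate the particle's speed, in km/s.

For zero net force, qE = qvB, so v = E/B.
v = (1.27×10^6) / (0.310) = 4.10×10^6 m/s.

v ≈ 4100 km/s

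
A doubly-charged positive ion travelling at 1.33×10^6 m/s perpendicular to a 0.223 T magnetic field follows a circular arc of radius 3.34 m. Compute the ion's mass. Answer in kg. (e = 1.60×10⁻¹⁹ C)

qvB = mv²/r ⇒ m = qBr/v.
m = (2×1.60×10^-19)(0.223)(3.34) / (1.33×10^6) = 1.79×10^-25 kg.

m ≈ 1.79×10^-25 kg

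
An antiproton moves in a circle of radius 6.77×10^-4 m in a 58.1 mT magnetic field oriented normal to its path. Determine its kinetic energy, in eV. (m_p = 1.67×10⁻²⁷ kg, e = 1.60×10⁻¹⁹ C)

v = qBr/m = (1×1.60×10^-19)(0.0581)(6.77×10^-4) / (1.67×10^-27) = 3770 m/s.
K = ½mv² = 0.5·(1.67×10^-27)·(3770)² = 1.19×10^-20 J = 0.0741 eV.

K ≈ 0.0741 eV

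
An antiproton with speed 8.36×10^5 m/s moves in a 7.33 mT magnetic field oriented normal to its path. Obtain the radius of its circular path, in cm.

r ≈ 119 cm

The magnetic force provides the centripetal force: qvB = mv²/r, so r = mv/(qB).
r = (1.67×10^-27 kg)(8.36×10^5 m/s) / [(1×1.60×10^-19 C)(7.33×10^-3 T)] = 1.19 m.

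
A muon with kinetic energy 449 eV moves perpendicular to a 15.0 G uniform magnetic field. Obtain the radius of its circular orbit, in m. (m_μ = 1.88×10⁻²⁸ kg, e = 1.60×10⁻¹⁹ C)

r ≈ 0.685 m

Convert the energy: K = 449 eV = 7.18×10^-17 J.
v = √(2K/m) = √(2·7.18×10^-17/1.88×10^-28) = 8.74×10^5 m/s.
r = mv/(qB) = (1.88×10^-28)(8.74×10^5) / [(1×1.60×10^-19)(1.50×10^-3)] = 0.685 m.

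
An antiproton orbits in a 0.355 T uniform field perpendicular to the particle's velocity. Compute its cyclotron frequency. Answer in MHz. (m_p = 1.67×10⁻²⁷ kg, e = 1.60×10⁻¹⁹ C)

f = qB/(2πm) = (1×1.60×10^-19)(0.355) / [2π(1.67×10^-27)] = 5.41×10^6 Hz.

f ≈ 5.41 MHz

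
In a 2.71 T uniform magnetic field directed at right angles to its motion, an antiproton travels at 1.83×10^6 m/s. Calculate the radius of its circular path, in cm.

r ≈ 0.705 cm

The magnetic force provides the centripetal force: qvB = mv²/r, so r = mv/(qB).
r = (1.67×10^-27 kg)(1.83×10^6 m/s) / [(1×1.60×10^-19 C)(2.71 T)] = 7.05×10^-3 m.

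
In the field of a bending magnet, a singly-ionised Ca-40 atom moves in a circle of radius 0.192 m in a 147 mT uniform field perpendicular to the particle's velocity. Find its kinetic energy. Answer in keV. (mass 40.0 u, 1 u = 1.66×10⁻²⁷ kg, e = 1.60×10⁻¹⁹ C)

v = qBr/m = (1×1.60×10^-19)(0.147)(0.192) / (6.64×10^-26) = 6.80×10^4 m/s.
K = ½mv² = 0.5·(6.64×10^-26)·(6.80×10^4)² = 1.54×10^-16 J = 0.960 keV.

K ≈ 0.960 keV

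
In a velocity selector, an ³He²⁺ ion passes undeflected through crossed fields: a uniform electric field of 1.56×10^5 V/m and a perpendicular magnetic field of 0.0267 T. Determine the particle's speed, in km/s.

For zero net force, qE = qvB, so v = E/B.
v = (1.56×10^5) / (0.0267) = 5.84×10^6 m/s.

v ≈ 5840 km/s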